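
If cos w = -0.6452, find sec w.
sec w = 1/cos w = -1.55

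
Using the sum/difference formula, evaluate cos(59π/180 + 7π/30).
cos(59π/180 + 7π/30) = cos 59π/180 cos 7π/30 - sin 59π/180 sin 7π/30 = -0.1908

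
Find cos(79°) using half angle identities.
cos(79°) = √((1 + cos 158°)/2) = 0.1908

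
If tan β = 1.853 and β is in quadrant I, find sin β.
sin β = 0.88 (using tan²β + 1 = sec²β)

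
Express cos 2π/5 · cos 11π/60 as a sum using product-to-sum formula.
cos 2π/5 cos 11π/60 = (1/2)[cos(2π/5-11π/60) + cos(2π/5+11π/60)]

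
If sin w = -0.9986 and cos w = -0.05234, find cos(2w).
cos(2w) = cos²w - sin²w = -0.9945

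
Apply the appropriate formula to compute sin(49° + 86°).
sin(49° + 86°) = sin 49° cos 86° + cos 49° sin 86° = √2/2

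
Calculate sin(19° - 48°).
sin(19° - 48°) = sin 19° cos 48° - cos 19° sin 48° = -0.4848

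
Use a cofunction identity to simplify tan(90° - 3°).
tan(90° - 3°) = cot(3°)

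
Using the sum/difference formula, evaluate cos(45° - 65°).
cos(45° - 65°) = cos 45° cos 65° + sin 45° sin 65° = 0.9397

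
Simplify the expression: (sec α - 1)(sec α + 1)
(sec α - 1)(sec α + 1) = tan²α (using Diff. of squares)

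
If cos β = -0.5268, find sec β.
sec β = 1/cos β = -1.898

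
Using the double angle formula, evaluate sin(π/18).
sin(π/18) = 2 sin π/36 cos π/36 = 0.1736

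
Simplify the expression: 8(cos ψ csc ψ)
8(cos ψ csc ψ) = 8(cot ψ) (using Reciprocal + quotient)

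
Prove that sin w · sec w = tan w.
LHS = sin w · (1/cos w) = sin w/cos w = tan w = RHS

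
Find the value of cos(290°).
cos(290°) = 0.342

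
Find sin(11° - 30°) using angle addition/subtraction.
sin(11° - 30°) = sin 11° cos 30° - cos 11° sin 30° = -0.3256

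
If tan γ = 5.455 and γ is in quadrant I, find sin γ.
sin γ = 0.9836 (using tan²γ + 1 = sec²γ)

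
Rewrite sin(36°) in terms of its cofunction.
sin(36°) = cos(90° - 36°) = cos(54°)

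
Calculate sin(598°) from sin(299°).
sin(598°) = 2 sin 299° cos 299° = -0.848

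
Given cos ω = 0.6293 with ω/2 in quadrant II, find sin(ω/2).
sin(ω/2) = ±√((1 - cos ω)/2); positive since ω/2 ∈ QII, so sin(ω/2) = 0.4305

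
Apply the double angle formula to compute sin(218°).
sin(218°) = 2 sin 109° cos 109° = -0.6157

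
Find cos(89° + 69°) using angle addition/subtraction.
cos(89° + 69°) = cos 89° cos 69° - sin 89° sin 69° = -0.9272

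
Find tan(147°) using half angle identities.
tan(147°) = sin 294° / (1 + cos 294°) = -0.6494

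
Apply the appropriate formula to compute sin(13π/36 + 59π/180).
sin(13π/36 + 59π/180) = sin 13π/36 cos 59π/180 + cos 13π/36 sin 59π/180 = 0.829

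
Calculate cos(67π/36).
cos(67π/36) = 0.9063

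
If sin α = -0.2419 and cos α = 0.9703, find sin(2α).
sin(2α) = 2 sin α cos α = -0.4694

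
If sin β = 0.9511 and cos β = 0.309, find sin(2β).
sin(2β) = 2 sin β cos β = 0.5878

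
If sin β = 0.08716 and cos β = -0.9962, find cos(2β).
cos(2β) = cos²β - sin²β = 0.9848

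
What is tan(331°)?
tan(331°) = -0.5543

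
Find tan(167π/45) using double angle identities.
tan(167π/45) = 2 tan 167π/90 / (1 - tan²167π/90) = -1.28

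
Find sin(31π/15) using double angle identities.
sin(31π/15) = 2 sin 31π/30 cos 31π/30 = 0.2079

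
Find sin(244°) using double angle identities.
sin(244°) = 2 sin 122° cos 122° = -0.8988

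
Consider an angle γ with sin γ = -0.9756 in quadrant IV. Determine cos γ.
cos γ = √(1 - sin²γ) = 0.2196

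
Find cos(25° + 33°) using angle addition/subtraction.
cos(25° + 33°) = cos 25° cos 33° - sin 25° sin 33° = 0.5299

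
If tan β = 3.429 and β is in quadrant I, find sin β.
sin β = 0.96 (using tan²β + 1 = sec²β)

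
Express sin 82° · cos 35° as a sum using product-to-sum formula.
sin 82° cos 35° = (1/2)[sin(82°+35°) + sin(82°-35°)]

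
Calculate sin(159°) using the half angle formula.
sin(159°) = √((1 - cos 318°)/2) = 0.3584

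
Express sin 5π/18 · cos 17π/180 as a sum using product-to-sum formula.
sin 5π/18 cos 17π/180 = (1/2)[sin(5π/18+17π/180) + sin(5π/18-17π/180)]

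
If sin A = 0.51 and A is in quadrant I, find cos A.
cos A = 0.8602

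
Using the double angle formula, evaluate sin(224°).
sin(224°) = 2 sin 112° cos 112° = -0.6947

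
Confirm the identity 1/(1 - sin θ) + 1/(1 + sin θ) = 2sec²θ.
LHS = [(1 + sin θ) + (1 - sin θ)] / [(1 - sin θ)(1 + sin θ)] = 2/(1 - sin²θ) = 2/cos²θ = 2sec²θ = RHS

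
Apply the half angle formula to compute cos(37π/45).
cos(37π/45) = -√((1 + cos 74π/45)/2) = -0.848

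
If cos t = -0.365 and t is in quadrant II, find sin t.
sin t = 0.931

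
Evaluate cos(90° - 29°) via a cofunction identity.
cos(90° - 29°) = sin(29°) = 0.4848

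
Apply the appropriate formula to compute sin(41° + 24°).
sin(41° + 24°) = sin 41° cos 24° + cos 41° sin 24° = 0.9063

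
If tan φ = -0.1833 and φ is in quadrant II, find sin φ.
sin φ = 0.1803 (using tan²φ + 1 = sec²φ)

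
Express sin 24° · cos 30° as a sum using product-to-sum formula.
sin 24° cos 30° = (1/2)[sin(24°+30°) + sin(24°-30°)]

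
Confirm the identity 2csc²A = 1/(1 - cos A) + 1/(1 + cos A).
RHS = [(1 + cos A) + (1 - cos A)] / [(1 - cos A)(1 + cos A)] = 2/(1 - cos²A) = 2/sin²A = 2csc²A = LHS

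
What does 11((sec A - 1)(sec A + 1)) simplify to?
11((sec A - 1)(sec A + 1)) = 11(tan²A) (using Diff. of squares)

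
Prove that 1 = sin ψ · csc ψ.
RHS = sin ψ · (1/sin ψ) = 1 = LHS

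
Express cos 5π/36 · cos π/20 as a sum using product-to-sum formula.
cos 5π/36 cos π/20 = (1/2)[cos(5π/36-π/20) + cos(5π/36+π/20)]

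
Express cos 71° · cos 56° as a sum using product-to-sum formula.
cos 71° cos 56° = (1/2)[cos(71°-56°) + cos(71°+56°)]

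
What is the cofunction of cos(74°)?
cos(74°) = sin(90° - 74°) = sin(16°)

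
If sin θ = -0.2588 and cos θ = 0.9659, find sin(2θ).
sin(2θ) = 2 sin θ cos θ = -0.4999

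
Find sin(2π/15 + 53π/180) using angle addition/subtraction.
sin(2π/15 + 53π/180) = sin 2π/15 cos 53π/180 + cos 2π/15 sin 53π/180 = 0.9744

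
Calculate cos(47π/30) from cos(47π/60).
cos(47π/30) = cos²47π/60 - sin²47π/60 = 0.2079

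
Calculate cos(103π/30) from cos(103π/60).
cos(103π/30) = cos²103π/60 - sin²103π/60 = -0.2079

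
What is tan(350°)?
tan(350°) = -0.1763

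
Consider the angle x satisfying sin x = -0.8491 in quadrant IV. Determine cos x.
cos x = √(1 - sin²x) = 0.5282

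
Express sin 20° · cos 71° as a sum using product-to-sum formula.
sin 20° cos 71° = (1/2)[sin(20°+71°) + sin(20°-71°)]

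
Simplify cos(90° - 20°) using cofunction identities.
cos(90° - 20°) = sin(20°)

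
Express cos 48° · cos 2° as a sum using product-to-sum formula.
cos 48° cos 2° = (1/2)[cos(48°-2°) + cos(48°+2°)]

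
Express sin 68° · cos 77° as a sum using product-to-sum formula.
sin 68° cos 77° = (1/2)[sin(68°+77°) + sin(68°-77°)]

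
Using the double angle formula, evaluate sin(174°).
sin(174°) = 2 sin 87° cos 87° = 0.1045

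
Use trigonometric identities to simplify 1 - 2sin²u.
1 - 2sin²u = cos(2u) (using Double angle)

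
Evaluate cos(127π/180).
cos(127π/180) = -0.6018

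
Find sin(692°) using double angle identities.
sin(692°) = 2 sin 346° cos 346° = -0.4695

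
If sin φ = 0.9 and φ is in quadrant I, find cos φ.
cos φ = 0.4359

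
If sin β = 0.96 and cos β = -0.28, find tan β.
tan β = sin β / cos β = -3.429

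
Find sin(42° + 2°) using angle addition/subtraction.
sin(42° + 2°) = sin 42° cos 2° + cos 42° sin 2° = 0.6947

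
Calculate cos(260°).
cos(260°) = -0.1736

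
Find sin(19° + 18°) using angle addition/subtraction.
sin(19° + 18°) = sin 19° cos 18° + cos 19° sin 18° = 0.6018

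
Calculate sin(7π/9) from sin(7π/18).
sin(7π/9) = 2 sin 7π/18 cos 7π/18 = 0.6428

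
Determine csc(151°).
csc(151°) = 2.063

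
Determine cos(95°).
cos(95°) = -0.08716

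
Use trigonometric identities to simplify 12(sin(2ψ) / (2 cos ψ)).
12(sin(2ψ) / (2 cos ψ)) = 12(sin ψ) (using Double angle)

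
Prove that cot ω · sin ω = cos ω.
LHS = (cos ω/sin ω) · sin ω = cos ω = RHS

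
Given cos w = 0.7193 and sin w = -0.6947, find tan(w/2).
tan(w/2) = sin w / (1 + cos w) = -0.4041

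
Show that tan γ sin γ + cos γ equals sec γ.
LHS = sin²γ/cos γ + cos γ = (sin²γ + cos²γ)/cos γ = 1/cos γ = sec γ = RHS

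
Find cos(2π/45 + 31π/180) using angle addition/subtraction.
cos(2π/45 + 31π/180) = cos 2π/45 cos 31π/180 - sin 2π/45 sin 31π/180 = 0.7771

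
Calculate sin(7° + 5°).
sin(7° + 5°) = sin 7° cos 5° + cos 7° sin 5° = 0.2079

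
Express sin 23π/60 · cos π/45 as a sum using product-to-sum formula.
sin 23π/60 cos π/45 = (1/2)[sin(23π/60+π/45) + sin(23π/60-π/45)]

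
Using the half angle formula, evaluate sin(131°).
sin(131°) = √((1 - cos 262°)/2) = 0.7547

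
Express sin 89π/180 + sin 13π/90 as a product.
sin 89π/180 + sin 13π/90 = 2 sin(23π/72) cos(7π/40)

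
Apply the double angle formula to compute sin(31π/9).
sin(31π/9) = 2 sin 31π/18 cos 31π/18 = -0.9848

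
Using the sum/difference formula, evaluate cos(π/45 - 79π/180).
cos(π/45 - 79π/180) = cos π/45 cos 79π/180 + sin π/45 sin 79π/180 = (√6-√2)/4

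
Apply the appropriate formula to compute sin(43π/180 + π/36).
sin(43π/180 + π/36) = sin 43π/180 cos π/36 + cos 43π/180 sin π/36 = 0.7431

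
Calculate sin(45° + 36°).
sin(45° + 36°) = sin 45° cos 36° + cos 45° sin 36° = 0.9877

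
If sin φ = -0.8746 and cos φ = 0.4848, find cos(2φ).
cos(2φ) = cos²φ - sin²φ = -0.5299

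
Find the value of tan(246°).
tan(246°) = 2.246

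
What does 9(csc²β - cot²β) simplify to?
9(csc²β - cot²β) = 9 (using Pythagorean identity)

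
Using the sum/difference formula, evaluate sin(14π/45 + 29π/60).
sin(14π/45 + 29π/60) = sin 14π/45 cos 29π/60 + cos 14π/45 sin 29π/60 = 0.6018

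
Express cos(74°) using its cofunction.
cos(74°) = sin(90° - 74°) = sin(16°)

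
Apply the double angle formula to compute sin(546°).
sin(546°) = 2 sin 273° cos 273° = -0.1045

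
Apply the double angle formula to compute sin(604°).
sin(604°) = 2 sin 302° cos 302° = -0.8988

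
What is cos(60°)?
cos(60°) = 1/2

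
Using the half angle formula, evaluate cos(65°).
cos(65°) = √((1 + cos 130°)/2) = 0.4226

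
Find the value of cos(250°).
cos(250°) = -0.342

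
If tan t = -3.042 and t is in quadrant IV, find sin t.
sin t = -0.95 (using tan²t + 1 = sec²t)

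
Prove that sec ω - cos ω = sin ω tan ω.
LHS = 1/cos ω - cos ω = (1 - cos²ω)/cos ω = sin²ω/cos ω = sin ω · (sin ω/cos ω) = sin ω tan ω = RHS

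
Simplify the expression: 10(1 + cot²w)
10(1 + cot²w) = 10(csc²w) (using Pythagorean identity)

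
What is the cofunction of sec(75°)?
sec(75°) = csc(90° - 75°) = csc(15°)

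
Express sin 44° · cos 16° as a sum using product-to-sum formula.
sin 44° cos 16° = (1/2)[sin(44°+16°) + sin(44°-16°)]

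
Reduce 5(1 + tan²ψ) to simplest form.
5(1 + tan²ψ) = 5(sec²ψ) (using Pythagorean identity)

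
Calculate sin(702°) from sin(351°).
sin(702°) = 2 sin 351° cos 351° = -0.309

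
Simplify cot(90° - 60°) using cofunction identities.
cot(90° - 60°) = tan(60°)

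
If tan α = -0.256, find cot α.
cot α = 1/tan α = -3.906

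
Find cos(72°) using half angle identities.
cos(72°) = √((1 + cos 144°)/2) = 0.309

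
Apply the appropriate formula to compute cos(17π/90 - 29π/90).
cos(17π/90 - 29π/90) = cos 17π/90 cos 29π/90 + sin 17π/90 sin 29π/90 = 0.9135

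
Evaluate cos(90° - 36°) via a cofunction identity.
cos(90° - 36°) = sin(36°) = 0.5878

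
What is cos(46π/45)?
cos(46π/45) = -0.9976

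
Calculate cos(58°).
cos(58°) = 0.5299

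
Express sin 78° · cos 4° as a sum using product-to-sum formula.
sin 78° cos 4° = (1/2)[sin(78°+4°) + sin(78°-4°)]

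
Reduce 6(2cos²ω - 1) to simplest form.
6(2cos²ω - 1) = 6(cos(2ω)) (using Double angle)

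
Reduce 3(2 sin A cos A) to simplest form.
3(2 sin A cos A) = 3(sin(2A)) (using Double angle)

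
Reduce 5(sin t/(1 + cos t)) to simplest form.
5(sin t/(1 + cos t)) = 5(tan(t/2)) (using Half angle)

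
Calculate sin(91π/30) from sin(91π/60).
sin(91π/30) = 2 sin 91π/60 cos 91π/60 = -0.1045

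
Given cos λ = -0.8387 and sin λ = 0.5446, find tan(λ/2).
tan(λ/2) = sin λ / (1 + cos λ) = 3.376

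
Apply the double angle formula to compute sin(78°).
sin(78°) = 2 sin 39° cos 39° = 0.9781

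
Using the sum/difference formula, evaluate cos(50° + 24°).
cos(50° + 24°) = cos 50° cos 24° - sin 50° sin 24° = 0.2756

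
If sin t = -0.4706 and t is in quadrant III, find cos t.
cos t = -0.8823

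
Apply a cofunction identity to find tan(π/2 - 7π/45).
tan(π/2 - 7π/45) = cot(7π/45) = 1.881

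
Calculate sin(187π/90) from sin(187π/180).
sin(187π/90) = 2 sin 187π/180 cos 187π/180 = 0.2419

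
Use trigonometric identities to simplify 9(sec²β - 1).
9(sec²β - 1) = 9(tan²β) (using Pythagorean identity)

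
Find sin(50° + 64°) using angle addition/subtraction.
sin(50° + 64°) = sin 50° cos 64° + cos 50° sin 64° = 0.9135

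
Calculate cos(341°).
cos(341°) = 0.9455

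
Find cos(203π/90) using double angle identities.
cos(203π/90) = cos²203π/180 - sin²203π/180 = 0.6947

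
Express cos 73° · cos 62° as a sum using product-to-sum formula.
cos 73° cos 62° = (1/2)[cos(73°-62°) + cos(73°+62°)]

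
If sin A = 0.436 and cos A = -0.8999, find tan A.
tan A = sin A / cos A = -0.4845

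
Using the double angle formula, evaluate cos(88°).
cos(88°) = cos²44° - sin²44° = 0.0349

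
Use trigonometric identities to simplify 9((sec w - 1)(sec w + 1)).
9((sec w - 1)(sec w + 1)) = 9(tan²w) (using Diff. of squares)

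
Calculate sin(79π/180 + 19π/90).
sin(79π/180 + 19π/90) = sin 79π/180 cos 19π/90 + cos 79π/180 sin 19π/90 = 0.891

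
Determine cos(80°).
cos(80°) = 0.1736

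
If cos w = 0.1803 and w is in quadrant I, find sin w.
sin w = 0.9836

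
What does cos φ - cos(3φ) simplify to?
cos φ - cos(3φ) = 2 sin(2φ) sin φ (using Sum-to-product)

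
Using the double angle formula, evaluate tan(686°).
tan(686°) = 2 tan 343° / (1 - tan²343°) = -0.6745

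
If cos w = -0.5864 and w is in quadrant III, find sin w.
sin w = -0.81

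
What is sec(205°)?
sec(205°) = -1.103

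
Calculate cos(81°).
cos(81°) = 0.1564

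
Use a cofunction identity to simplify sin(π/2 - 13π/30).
sin(π/2 - 13π/30) = cos(13π/30)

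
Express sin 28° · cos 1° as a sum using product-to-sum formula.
sin 28° cos 1° = (1/2)[sin(28°+1°) + sin(28°-1°)]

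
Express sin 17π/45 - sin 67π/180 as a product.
sin 17π/45 - sin 67π/180 = 2 cos(3π/8) sin(π/360)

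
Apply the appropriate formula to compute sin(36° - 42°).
sin(36° - 42°) = sin 36° cos 42° - cos 36° sin 42° = -0.1045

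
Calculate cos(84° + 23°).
cos(84° + 23°) = cos 84° cos 23° - sin 84° sin 23° = -0.2924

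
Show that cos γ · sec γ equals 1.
LHS = cos γ · (1/cos γ) = 1 = RHS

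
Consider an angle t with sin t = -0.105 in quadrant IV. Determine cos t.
cos t = √(1 - sin²t) = 0.9945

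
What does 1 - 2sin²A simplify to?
1 - 2sin²A = cos(2A) (using Double angle)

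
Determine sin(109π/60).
sin(109π/60) = -0.5446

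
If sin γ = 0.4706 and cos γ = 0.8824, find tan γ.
tan γ = sin γ / cos γ = 0.5333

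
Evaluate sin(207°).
sin(207°) = -0.454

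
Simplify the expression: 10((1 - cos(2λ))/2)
10((1 - cos(2λ))/2) = 10(sin²λ) (using Power reduction)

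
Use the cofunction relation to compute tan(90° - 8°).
tan(90° - 8°) = cot(8°) = 7.115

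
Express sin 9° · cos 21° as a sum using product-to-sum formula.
sin 9° cos 21° = (1/2)[sin(9°+21°) + sin(9°-21°)]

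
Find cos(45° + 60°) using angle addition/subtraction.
cos(45° + 60°) = cos 45° cos 60° - sin 45° sin 60° = -(√6-√2)/4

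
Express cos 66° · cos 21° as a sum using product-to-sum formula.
cos 66° cos 21° = (1/2)[cos(66°-21°) + cos(66°+21°)]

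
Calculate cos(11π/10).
cos(11π/10) = -0.9511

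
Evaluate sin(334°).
sin(334°) = -0.4384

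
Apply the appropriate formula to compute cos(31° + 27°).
cos(31° + 27°) = cos 31° cos 27° - sin 31° sin 27° = 0.5299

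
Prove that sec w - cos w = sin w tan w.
LHS = 1/cos w - cos w = (1 - cos²w)/cos w = sin²w/cos w = sin w · (sin w/cos w) = sin w tan w = RHS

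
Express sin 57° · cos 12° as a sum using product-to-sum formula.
sin 57° cos 12° = (1/2)[sin(57°+12°) + sin(57°-12°)]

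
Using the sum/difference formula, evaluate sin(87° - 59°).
sin(87° - 59°) = sin 87° cos 59° - cos 87° sin 59° = 0.4695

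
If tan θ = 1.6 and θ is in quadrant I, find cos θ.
cos θ = 0.53 (using tan²θ + 1 = sec²θ)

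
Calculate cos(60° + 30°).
cos(60° + 30°) = cos 60° cos 30° - sin 60° sin 30° = 0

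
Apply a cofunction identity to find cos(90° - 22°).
cos(90° - 22°) = sin(22°) = 0.3746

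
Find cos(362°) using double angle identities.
cos(362°) = cos²181° - sin²181° = 0.9994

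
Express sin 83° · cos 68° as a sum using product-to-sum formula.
sin 83° cos 68° = (1/2)[sin(83°+68°) + sin(83°-68°)]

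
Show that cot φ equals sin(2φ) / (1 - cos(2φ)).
RHS = 2 sin φ cos φ / (2sin²φ) = cos φ/sin φ = cot φ = LHS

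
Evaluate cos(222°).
cos(222°) = -0.7431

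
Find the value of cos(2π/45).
cos(2π/45) = 0.9903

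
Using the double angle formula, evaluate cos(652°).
cos(652°) = cos²326° - sin²326° = 0.3746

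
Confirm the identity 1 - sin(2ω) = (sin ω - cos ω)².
RHS = sin²ω - 2 sin ω cos ω + cos²ω = (sin²ω + cos²ω) - 2 sin ω cos ω = 1 - sin(2ω) = LHS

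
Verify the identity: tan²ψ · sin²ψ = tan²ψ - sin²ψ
RHS = sin²ψ/cos²ψ - sin²ψ = sin²ψ(1/cos²ψ - 1) = sin²ψ · (1 - cos²ψ)/cos²ψ = sin²ψ · sin²ψ/cos²ψ = sin²ψ · tan²ψ = LHS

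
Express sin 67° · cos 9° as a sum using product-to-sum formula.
sin 67° cos 9° = (1/2)[sin(67°+9°) + sin(67°-9°)]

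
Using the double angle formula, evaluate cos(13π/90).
cos(13π/90) = cos²13π/180 - sin²13π/180 = 0.8988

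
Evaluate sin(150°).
sin(150°) = 1/2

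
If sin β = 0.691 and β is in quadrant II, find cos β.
cos β = -0.7229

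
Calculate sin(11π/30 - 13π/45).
sin(11π/30 - 13π/45) = sin 11π/30 cos 13π/45 - cos 11π/30 sin 13π/45 = 0.2419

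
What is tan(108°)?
tan(108°) = -3.078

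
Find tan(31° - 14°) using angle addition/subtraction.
tan(31° - 14°) = (tan 31° - tan 14°)/(1 + tan 31° tan 14°) = 0.3057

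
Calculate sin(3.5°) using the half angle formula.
sin(3.5°) = √((1 - cos 7°)/2) = 0.06105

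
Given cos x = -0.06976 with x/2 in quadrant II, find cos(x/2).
cos(x/2) = ±√((1 + cos x)/2); negative since x/2 ∈ QII, so cos(x/2) = -0.682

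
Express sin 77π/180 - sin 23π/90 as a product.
sin 77π/180 - sin 23π/90 = 2 cos(41π/120) sin(31π/360)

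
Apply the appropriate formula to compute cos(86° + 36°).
cos(86° + 36°) = cos 86° cos 36° - sin 86° sin 36° = -0.5299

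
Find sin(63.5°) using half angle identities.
sin(63.5°) = √((1 - cos 127°)/2) = 0.8949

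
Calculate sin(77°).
sin(77°) = 0.9744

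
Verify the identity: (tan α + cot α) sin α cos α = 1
LHS = (sin α/cos α + cos α/sin α) sin α cos α = ((sin²α + cos²α)/(sin α cos α)) · sin α cos α = sin²α + cos²α = 1 = RHS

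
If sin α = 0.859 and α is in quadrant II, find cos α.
cos α = -0.512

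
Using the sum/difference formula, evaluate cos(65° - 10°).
cos(65° - 10°) = cos 65° cos 10° + sin 65° sin 10° = 0.5736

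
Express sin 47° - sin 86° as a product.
sin 47° - sin 86° = 2 cos(66.5°) sin(-19.5°)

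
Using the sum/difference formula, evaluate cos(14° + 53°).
cos(14° + 53°) = cos 14° cos 53° - sin 14° sin 53° = 0.3907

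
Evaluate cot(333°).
cot(333°) = -1.963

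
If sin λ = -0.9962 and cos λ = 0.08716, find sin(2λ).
sin(2λ) = 2 sin λ cos λ = -0.1737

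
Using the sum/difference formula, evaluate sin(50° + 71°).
sin(50° + 71°) = sin 50° cos 71° + cos 50° sin 71° = 0.8572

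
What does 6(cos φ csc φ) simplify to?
6(cos φ csc φ) = 6(cot φ) (using Reciprocal + quotient)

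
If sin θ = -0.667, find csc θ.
csc θ = 1/sin θ = -1.499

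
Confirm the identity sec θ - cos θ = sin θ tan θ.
LHS = 1/cos θ - cos θ = (1 - cos²θ)/cos θ = sin²θ/cos θ = sin θ · (sin θ/cos θ) = sin θ tan θ = RHS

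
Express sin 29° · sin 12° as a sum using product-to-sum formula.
sin 29° sin 12° = (1/2)[cos(29°-12°) - cos(29°+12°)]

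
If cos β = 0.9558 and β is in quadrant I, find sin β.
sin β = 0.294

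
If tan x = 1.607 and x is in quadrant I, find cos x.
cos x = 0.5283 (using tan²x + 1 = sec²x)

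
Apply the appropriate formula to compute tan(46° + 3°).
tan(46° + 3°) = (tan 46° + tan 3°)/(1 - tan 46° tan 3°) = 1.15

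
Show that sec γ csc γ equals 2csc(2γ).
RHS = 2/sin(2γ) = 2/(2 sin γ cos γ) = 1/(sin γ cos γ) = (1/cos γ)(1/sin γ) = sec γ csc γ = LHS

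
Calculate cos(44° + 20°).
cos(44° + 20°) = cos 44° cos 20° - sin 44° sin 20° = 0.4384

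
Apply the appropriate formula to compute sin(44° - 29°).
sin(44° - 29°) = sin 44° cos 29° - cos 44° sin 29° = (√6-√2)/4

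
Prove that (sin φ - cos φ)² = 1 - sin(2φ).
LHS = sin²φ - 2 sin φ cos φ + cos²φ = (sin²φ + cos²φ) - 2 sin φ cos φ = 1 - sin(2φ) = RHS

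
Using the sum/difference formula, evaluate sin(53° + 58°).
sin(53° + 58°) = sin 53° cos 58° + cos 53° sin 58° = 0.9336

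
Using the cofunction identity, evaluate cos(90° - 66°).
cos(90° - 66°) = sin(66°) = 0.9135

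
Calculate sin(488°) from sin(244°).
sin(488°) = 2 sin 244° cos 244° = 0.788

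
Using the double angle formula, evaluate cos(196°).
cos(196°) = cos²98° - sin²98° = -0.9613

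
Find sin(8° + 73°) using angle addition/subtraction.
sin(8° + 73°) = sin 8° cos 73° + cos 8° sin 73° = 0.9877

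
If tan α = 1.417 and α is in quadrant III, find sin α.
sin α = -0.817 (using tan²α + 1 = sec²α)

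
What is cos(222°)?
cos(222°) = -0.7431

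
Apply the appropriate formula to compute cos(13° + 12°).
cos(13° + 12°) = cos 13° cos 12° - sin 13° sin 12° = 0.9063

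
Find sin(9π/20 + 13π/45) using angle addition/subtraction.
sin(9π/20 + 13π/45) = sin 9π/20 cos 13π/45 + cos 9π/20 sin 13π/45 = 0.7314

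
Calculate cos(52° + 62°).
cos(52° + 62°) = cos 52° cos 62° - sin 52° sin 62° = -0.4067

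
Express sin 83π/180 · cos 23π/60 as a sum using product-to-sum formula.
sin 83π/180 cos 23π/60 = (1/2)[sin(83π/180+23π/60) + sin(83π/180-23π/60)]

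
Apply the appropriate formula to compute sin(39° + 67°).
sin(39° + 67°) = sin 39° cos 67° + cos 39° sin 67° = 0.9613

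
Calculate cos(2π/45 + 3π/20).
cos(2π/45 + 3π/20) = cos 2π/45 cos 3π/20 - sin 2π/45 sin 3π/20 = 0.8192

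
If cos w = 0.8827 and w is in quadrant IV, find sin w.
sin w = -0.4699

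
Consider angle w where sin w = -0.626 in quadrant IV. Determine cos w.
cos w = √(1 - sin²w) = 0.7798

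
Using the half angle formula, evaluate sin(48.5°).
sin(48.5°) = √((1 - cos 97°)/2) = 0.749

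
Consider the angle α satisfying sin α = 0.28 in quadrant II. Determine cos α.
cos α = ±√(1 - sin²α) = -0.96 (negative in QII)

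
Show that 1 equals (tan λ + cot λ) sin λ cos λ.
RHS = (sin λ/cos λ + cos λ/sin λ) sin λ cos λ = ((sin²λ + cos²λ)/(sin λ cos λ)) · sin λ cos λ = sin²λ + cos²λ = 1 = LHS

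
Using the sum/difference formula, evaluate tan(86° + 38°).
tan(86° + 38°) = (tan 86° + tan 38°)/(1 - tan 86° tan 38°) = -1.483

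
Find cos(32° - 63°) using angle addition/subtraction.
cos(32° - 63°) = cos 32° cos 63° + sin 32° sin 63° = 0.8572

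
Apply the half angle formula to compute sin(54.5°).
sin(54.5°) = √((1 - cos 109°)/2) = 0.8141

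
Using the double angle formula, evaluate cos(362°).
cos(362°) = cos²181° - sin²181° = 0.9994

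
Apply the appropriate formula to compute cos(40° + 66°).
cos(40° + 66°) = cos 40° cos 66° - sin 40° sin 66° = -0.2756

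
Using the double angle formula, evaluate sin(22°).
sin(22°) = 2 sin 11° cos 11° = 0.3746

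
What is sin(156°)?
sin(156°) = 0.4067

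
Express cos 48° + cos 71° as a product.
cos 48° + cos 71° = 2 cos(59.5°) cos(-11.5°)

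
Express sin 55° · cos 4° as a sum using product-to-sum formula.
sin 55° cos 4° = (1/2)[sin(55°+4°) + sin(55°-4°)]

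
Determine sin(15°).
sin(15°) = (√6-√2)/4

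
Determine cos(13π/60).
cos(13π/60) = 0.7771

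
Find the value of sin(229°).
sin(229°) = -0.7547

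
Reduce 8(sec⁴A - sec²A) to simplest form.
8(sec⁴A - sec²A) = 8(tan⁴A + tan²A) (using Pythagorean)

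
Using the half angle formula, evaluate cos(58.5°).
cos(58.5°) = √((1 + cos 117°)/2) = 0.5225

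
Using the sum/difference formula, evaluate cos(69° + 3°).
cos(69° + 3°) = cos 69° cos 3° - sin 69° sin 3° = 0.309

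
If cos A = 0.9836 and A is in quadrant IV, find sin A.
sin A = -0.1804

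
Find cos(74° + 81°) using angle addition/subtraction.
cos(74° + 81°) = cos 74° cos 81° - sin 74° sin 81° = -0.9063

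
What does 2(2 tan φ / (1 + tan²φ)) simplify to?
2(2 tan φ / (1 + tan²φ)) = 2(sin(2φ)) (using Double angle)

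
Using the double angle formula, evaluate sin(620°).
sin(620°) = 2 sin 310° cos 310° = -0.9848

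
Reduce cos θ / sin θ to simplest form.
cos θ / sin θ = cot θ (using Quotient identity)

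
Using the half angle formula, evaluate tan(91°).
tan(91°) = sin 182° / (1 + cos 182°) = -57.29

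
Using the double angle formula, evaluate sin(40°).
sin(40°) = 2 sin 20° cos 20° = 0.6428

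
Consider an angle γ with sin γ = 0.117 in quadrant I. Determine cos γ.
cos γ = √(1 - sin²γ) = 0.9931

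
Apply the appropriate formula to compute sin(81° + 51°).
sin(81° + 51°) = sin 81° cos 51° + cos 81° sin 51° = 0.7431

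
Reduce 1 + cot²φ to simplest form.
1 + cot²φ = csc²φ (using Pythagorean identity)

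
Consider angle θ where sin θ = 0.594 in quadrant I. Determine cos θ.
cos θ = √(1 - sin²θ) = 0.8045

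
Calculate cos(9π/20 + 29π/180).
cos(9π/20 + 29π/180) = cos 9π/20 cos 29π/180 - sin 9π/20 sin 29π/180 = -0.342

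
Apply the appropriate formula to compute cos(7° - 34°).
cos(7° - 34°) = cos 7° cos 34° + sin 7° sin 34° = 0.891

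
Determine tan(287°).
tan(287°) = -3.271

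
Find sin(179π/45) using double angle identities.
sin(179π/45) = 2 sin 179π/90 cos 179π/90 = -0.06976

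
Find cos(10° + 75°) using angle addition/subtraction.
cos(10° + 75°) = cos 10° cos 75° - sin 10° sin 75° = 0.08716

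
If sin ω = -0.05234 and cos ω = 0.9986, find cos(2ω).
cos(2ω) = cos²ω - sin²ω = 0.9945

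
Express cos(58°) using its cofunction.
cos(58°) = sin(90° - 58°) = sin(32°)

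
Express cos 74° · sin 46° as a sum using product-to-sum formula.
cos 74° sin 46° = (1/2)[sin(74°+46°) - sin(74°-46°)]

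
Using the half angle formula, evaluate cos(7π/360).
cos(7π/360) = √((1 + cos 7π/180)/2) = 0.9981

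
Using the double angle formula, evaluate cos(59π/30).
cos(59π/30) = cos²59π/60 - sin²59π/60 = 0.9945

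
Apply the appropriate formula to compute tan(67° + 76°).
tan(67° + 76°) = (tan 67° + tan 76°)/(1 - tan 67° tan 76°) = -0.7536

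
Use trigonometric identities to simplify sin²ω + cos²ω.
sin²ω + cos²ω = 1 (using Pythagorean identity)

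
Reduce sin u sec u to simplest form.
sin u sec u = tan u (using Reciprocal + quotient)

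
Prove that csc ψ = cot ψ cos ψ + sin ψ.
RHS = cos²ψ/sin ψ + sin ψ = (cos²ψ + sin²ψ)/sin ψ = 1/sin ψ = csc ψ = LHS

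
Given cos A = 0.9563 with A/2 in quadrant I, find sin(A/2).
sin(A/2) = ±√((1 - cos A)/2); positive since A/2 ∈ QI, so sin(A/2) = 0.1478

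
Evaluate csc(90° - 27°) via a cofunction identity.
csc(90° - 27°) = sec(27°) = 1.122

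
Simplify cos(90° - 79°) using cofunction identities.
cos(90° - 79°) = sin(79°)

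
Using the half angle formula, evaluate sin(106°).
sin(106°) = √((1 - cos 212°)/2) = 0.9613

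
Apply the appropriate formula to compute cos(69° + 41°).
cos(69° + 41°) = cos 69° cos 41° - sin 69° sin 41° = -0.342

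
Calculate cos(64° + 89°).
cos(64° + 89°) = cos 64° cos 89° - sin 64° sin 89° = -0.891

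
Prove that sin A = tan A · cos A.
RHS = (sin A/cos A) · cos A = sin A = LHS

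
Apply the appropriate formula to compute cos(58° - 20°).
cos(58° - 20°) = cos 58° cos 20° + sin 58° sin 20° = 0.788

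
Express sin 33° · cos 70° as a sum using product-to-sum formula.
sin 33° cos 70° = (1/2)[sin(33°+70°) + sin(33°-70°)]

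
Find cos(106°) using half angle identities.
cos(106°) = -√((1 + cos 212°)/2) = -0.2756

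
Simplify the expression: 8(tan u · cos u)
8(tan u · cos u) = 8(sin u) (using Quotient identity)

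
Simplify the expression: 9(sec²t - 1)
9(sec²t - 1) = 9(tan²t) (using Pythagorean identity)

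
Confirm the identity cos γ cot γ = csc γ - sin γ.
RHS = 1/sin γ - sin γ = (1 - sin²γ)/sin γ = cos²γ/sin γ = cos γ · (cos γ/sin γ) = cos γ cot γ = LHS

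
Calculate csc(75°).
csc(75°) = 1.035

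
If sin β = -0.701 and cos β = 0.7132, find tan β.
tan β = sin β / cos β = -0.9829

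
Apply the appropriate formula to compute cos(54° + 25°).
cos(54° + 25°) = cos 54° cos 25° - sin 54° sin 25° = 0.1908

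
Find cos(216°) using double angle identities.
cos(216°) = cos²108° - sin²108° = -0.809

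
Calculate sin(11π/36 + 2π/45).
sin(11π/36 + 2π/45) = sin 11π/36 cos 2π/45 + cos 11π/36 sin 2π/45 = 0.891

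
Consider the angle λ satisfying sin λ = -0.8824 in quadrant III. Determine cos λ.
cos λ = ±√(1 - sin²λ) = -0.4705 (negative in QIII)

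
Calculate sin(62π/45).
sin(62π/45) = -0.9272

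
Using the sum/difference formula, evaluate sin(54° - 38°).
sin(54° - 38°) = sin 54° cos 38° - cos 54° sin 38° = 0.2756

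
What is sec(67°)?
sec(67°) = 2.559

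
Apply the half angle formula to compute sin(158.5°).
sin(158.5°) = √((1 - cos 317°)/2) = 0.3665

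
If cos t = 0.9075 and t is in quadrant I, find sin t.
sin t = 0.4201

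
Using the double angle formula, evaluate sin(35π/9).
sin(35π/9) = 2 sin 35π/18 cos 35π/18 = -0.342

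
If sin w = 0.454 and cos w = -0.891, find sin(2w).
sin(2w) = 2 sin w cos w = -0.809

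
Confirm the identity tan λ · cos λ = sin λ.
LHS = (sin λ/cos λ) · cos λ = sin λ = RHS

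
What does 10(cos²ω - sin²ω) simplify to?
10(cos²ω - sin²ω) = 10(cos(2ω)) (using Double angle)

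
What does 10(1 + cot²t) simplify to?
10(1 + cot²t) = 10(csc²t) (using Pythagorean identity)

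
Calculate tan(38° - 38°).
tan(38° - 38°) = (tan 38° - tan 38°)/(1 + tan 38° tan 38°) = 0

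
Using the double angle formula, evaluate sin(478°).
sin(478°) = 2 sin 239° cos 239° = 0.8829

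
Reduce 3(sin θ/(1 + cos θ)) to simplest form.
3(sin θ/(1 + cos θ)) = 3(tan(θ/2)) (using Half angle)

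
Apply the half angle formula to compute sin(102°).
sin(102°) = √((1 - cos 204°)/2) = 0.9781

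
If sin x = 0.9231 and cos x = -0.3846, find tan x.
tan x = sin x / cos x = -2.4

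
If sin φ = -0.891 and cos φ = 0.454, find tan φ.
tan φ = sin φ / cos φ = -1.963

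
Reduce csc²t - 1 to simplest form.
csc²t - 1 = cot²t (using Pythagorean identity)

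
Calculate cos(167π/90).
cos(167π/90) = 0.8988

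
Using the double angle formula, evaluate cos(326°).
cos(326°) = cos²163° - sin²163° = 0.829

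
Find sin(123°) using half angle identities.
sin(123°) = √((1 - cos 246°)/2) = 0.8387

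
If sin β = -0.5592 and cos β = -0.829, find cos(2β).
cos(2β) = cos²β - sin²β = 0.3745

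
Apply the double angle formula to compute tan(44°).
tan(44°) = 2 tan 22° / (1 - tan²22°) = 0.9657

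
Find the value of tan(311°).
tan(311°) = -1.15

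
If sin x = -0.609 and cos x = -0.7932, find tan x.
tan x = sin x / cos x = 0.7678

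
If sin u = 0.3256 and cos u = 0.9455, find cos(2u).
cos(2u) = cos²u - sin²u = 0.788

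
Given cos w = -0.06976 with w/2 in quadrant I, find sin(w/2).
sin(w/2) = ±√((1 - cos w)/2); positive since w/2 ∈ QI, so sin(w/2) = 0.7314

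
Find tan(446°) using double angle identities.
tan(446°) = 2 tan 223° / (1 - tan²223°) = 14.3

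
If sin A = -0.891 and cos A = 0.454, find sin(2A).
sin(2A) = 2 sin A cos A = -0.809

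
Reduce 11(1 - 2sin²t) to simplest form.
11(1 - 2sin²t) = 11(cos(2t)) (using Double angle)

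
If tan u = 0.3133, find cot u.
cot u = 1/tan u = 3.192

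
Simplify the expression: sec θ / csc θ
sec θ / csc θ = tan θ (using Reciprocal identities)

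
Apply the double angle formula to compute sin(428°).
sin(428°) = 2 sin 214° cos 214° = 0.9272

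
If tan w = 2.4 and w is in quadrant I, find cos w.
cos w = 0.3846 (using tan²w + 1 = sec²w)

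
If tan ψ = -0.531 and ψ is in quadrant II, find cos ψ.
cos ψ = -0.8832 (using tan²ψ + 1 = sec²ψ)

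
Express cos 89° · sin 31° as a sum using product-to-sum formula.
cos 89° sin 31° = (1/2)[sin(89°+31°) - sin(89°-31°)]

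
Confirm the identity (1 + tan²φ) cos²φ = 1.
LHS = sec²φ · cos²φ = (1/cos²φ) · cos²φ = 1 = RHS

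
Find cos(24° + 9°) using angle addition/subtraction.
cos(24° + 9°) = cos 24° cos 9° - sin 24° sin 9° = 0.8387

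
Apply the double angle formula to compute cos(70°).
cos(70°) = cos²35° - sin²35° = 0.342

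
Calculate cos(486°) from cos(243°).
cos(486°) = cos²243° - sin²243° = -0.5878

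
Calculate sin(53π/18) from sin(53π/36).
sin(53π/18) = 2 sin 53π/36 cos 53π/36 = 0.1736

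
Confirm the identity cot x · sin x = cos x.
LHS = (cos x/sin x) · sin x = cos x = RHS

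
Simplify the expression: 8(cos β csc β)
8(cos β csc β) = 8(cot β) (using Reciprocal + quotient)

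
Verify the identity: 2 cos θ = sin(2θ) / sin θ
RHS = 2 sin θ cos θ / sin θ = 2 cos θ = LHS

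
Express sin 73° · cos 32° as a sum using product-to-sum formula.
sin 73° cos 32° = (1/2)[sin(73°+32°) + sin(73°-32°)]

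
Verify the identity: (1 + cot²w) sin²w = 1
LHS = csc²w · sin²w = (1/sin²w) · sin²w = 1 = RHS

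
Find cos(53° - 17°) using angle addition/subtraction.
cos(53° - 17°) = cos 53° cos 17° + sin 53° sin 17° = 0.809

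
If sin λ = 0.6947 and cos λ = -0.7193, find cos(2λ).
cos(2λ) = cos²λ - sin²λ = 0.03478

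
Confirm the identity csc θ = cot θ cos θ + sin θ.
RHS = cos²θ/sin θ + sin θ = (cos²θ + sin²θ)/sin θ = 1/sin θ = csc θ = LHS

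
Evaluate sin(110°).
sin(110°) = 0.9397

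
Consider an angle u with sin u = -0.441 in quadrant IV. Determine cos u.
cos u = √(1 - sin²u) = 0.8975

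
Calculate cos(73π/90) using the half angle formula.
cos(73π/90) = -√((1 + cos 73π/45)/2) = -0.829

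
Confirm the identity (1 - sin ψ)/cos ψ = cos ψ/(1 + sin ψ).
LHS = (1 - sin ψ)(1 + sin ψ) / (cos ψ(1 + sin ψ)) = (1 - sin²ψ) / (cos ψ(1 + sin ψ)) = cos²ψ / (cos ψ(1 + sin ψ)) = cos ψ/(1 + sin ψ) = RHS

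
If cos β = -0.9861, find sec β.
sec β = 1/cos β = -1.014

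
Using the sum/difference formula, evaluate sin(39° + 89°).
sin(39° + 89°) = sin 39° cos 89° + cos 39° sin 89° = 0.788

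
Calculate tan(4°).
tan(4°) = 0.06993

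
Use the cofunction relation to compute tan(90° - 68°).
tan(90° - 68°) = cot(68°) = 0.404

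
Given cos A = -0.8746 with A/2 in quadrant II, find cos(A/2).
cos(A/2) = ±√((1 + cos A)/2); negative since A/2 ∈ QII, so cos(A/2) = -0.2504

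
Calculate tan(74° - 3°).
tan(74° - 3°) = (tan 74° - tan 3°)/(1 + tan 74° tan 3°) = 2.904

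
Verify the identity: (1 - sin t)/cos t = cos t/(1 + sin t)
LHS = (1 - sin t)(1 + sin t) / (cos t(1 + sin t)) = (1 - sin²t) / (cos t(1 + sin t)) = cos²t / (cos t(1 + sin t)) = cos t/(1 + sin t) = RHS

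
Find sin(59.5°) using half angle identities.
sin(59.5°) = √((1 - cos 119°)/2) = 0.8616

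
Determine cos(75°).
cos(75°) = (√6-√2)/4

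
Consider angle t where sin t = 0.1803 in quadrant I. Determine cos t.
cos t = √(1 - sin²t) = 0.9836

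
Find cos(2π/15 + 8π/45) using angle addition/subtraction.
cos(2π/15 + 8π/45) = cos 2π/15 cos 8π/45 - sin 2π/15 sin 8π/45 = 0.5592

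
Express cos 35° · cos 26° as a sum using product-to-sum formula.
cos 35° cos 26° = (1/2)[cos(35°-26°) + cos(35°+26°)]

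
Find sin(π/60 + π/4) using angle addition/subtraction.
sin(π/60 + π/4) = sin π/60 cos π/4 + cos π/60 sin π/4 = 0.7431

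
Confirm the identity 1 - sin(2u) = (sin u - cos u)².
RHS = sin²u - 2 sin u cos u + cos²u = (sin²u + cos²u) - 2 sin u cos u = 1 - sin(2u) = LHS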